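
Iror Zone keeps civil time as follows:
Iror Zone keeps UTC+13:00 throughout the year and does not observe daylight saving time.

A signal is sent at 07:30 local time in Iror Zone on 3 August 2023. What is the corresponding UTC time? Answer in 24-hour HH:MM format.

18:30

Iror Zone stays on UTC+13:00 all year.
07:30 local − 13h = 18:30 UTC (rolling into the previous day, 2 August 2023).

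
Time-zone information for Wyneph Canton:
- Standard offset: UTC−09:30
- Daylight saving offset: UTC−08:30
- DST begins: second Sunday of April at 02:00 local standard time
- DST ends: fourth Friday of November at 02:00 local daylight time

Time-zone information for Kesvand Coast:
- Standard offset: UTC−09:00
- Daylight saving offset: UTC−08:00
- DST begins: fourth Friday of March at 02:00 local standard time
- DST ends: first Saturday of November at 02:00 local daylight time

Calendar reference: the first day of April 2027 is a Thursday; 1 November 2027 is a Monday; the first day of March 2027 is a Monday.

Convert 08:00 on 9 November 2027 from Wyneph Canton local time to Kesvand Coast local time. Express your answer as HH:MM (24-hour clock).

07:30

1 April 2027 is a Thursday, so the first Sunday is April 4 and the second is April 11.
1 November 2027 is a Monday, so the first Friday is November 5 and the fourth is November 26.
9 November 2027 falls between 11 April and 26 November, so daylight saving is in effect and Wyneph Canton is at UTC−08:30.
08:00 Wyneph Canton + 8h30m = 16:30 UTC.
1 March 2027 is a Monday, so the first Friday is March 5 and the fourth is March 26.
1 November 2027 is a Monday, so the first Saturday is November 6.
At the standard offset (UTC−09:00), 16:30 UTC − 9h = 07:30 Kesvand Coast standard time.
The standard-time date in Kesvand Coast, 9 November 2027, is outside the daylight-saving period (26 March – 6 November), so Kesvand Coast is on standard time, UTC−09:00.
16:30 UTC − 9h = 07:30 Kesvand Coast.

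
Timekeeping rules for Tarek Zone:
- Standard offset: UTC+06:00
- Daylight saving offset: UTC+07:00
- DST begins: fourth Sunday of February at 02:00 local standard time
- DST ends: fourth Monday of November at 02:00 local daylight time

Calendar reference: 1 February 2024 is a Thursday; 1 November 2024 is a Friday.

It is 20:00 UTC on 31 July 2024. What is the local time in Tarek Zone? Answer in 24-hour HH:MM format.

1 February 2024 is a Thursday, so the first Sunday is February 4 and the fourth is February 25.
1 November 2024 is a Friday, so the first Monday is November 4 and the fourth is November 25.
At the standard offset (UTC+06:00), 20:00 UTC + 6h = 02:00 Tarek Zone standard time (rolling into the next day, 1 August 2024).
Daylight saving runs 25 February – 25 November; the standard-time date in Tarek Zone, 1 August 2024, is inside that window, so Tarek Zone is at UTC+07:00.
20:00 UTC + 7h = 03:00 local (rolling into the next day, 1 August 2024).

03:00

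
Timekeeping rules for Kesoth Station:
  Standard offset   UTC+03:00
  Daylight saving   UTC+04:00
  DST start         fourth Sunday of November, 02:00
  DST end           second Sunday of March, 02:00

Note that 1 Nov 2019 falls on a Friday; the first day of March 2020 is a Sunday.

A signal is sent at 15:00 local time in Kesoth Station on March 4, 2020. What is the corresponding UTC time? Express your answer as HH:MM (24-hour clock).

1 November 2019 is a Friday, so the first Sunday is November 3 and the fourth is November 24.
1 March 2020 is a Sunday, so the first Sunday is March 1 and the second is March 8.
Daylight saving runs 24 November 2019 – 8 March 2020; March 4, 2020 is inside that window, so Kesoth Station is at UTC+04:00.
15:00 local − 4h = 11:00 UTC.

11:00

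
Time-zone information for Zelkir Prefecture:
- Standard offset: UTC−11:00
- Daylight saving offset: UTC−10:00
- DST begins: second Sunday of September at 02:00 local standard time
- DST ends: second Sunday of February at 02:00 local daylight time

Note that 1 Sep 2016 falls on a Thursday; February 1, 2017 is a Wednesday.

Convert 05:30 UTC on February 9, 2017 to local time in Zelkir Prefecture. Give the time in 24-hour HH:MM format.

19:30

1 September 2016 is a Thursday, so the first Sunday is September 4 and the second is September 11.
1 February 2017 is a Wednesday, so the first Sunday is February 5 and the second is February 12.
At the standard offset (UTC−11:00), 05:30 UTC − 11h = 18:30 Zelkir Prefecture standard time (rolling into the previous day, 8 February 2017).
The standard-time date in Zelkir Prefecture, February 8, 2017, falls between 11 September 2016 and 12 February 2017, so daylight saving is in effect and Zelkir Prefecture is at UTC−10:00.
05:30 UTC − 10h = 19:30 local (rolling into the previous day, 8 February 2017).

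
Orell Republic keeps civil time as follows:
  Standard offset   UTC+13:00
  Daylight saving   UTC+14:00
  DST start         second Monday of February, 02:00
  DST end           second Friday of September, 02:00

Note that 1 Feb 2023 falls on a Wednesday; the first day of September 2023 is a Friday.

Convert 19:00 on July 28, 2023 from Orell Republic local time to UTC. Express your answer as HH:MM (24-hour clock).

1 February 2023 is a Wednesday, so the first Monday is February 6 and the second is February 13.
1 September 2023 is a Friday, so the first Friday is September 1 and the second is September 8.
July 28, 2023 falls between 13 February and 8 September, so daylight saving is in effect and Orell Republic is at UTC+14:00.
19:00 local − 14h = 05:00 UTC.

05:00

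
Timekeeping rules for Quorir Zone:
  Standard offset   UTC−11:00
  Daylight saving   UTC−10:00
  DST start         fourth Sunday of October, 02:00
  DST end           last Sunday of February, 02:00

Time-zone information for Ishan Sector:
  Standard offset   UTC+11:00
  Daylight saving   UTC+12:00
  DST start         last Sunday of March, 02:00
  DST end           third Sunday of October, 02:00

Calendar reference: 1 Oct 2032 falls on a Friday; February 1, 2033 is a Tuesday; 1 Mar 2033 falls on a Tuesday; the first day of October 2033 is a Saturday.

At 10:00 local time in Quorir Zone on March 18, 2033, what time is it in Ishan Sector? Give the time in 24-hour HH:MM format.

1 October 2032 is a Friday, so the first Sunday is October 3 and the fourth is October 24.
1 February 2033 is a Tuesday, so Sundays fall on 6, 13, 20, 27; the last is February 27.
March 18, 2033 is outside the daylight-saving period (24 October 2032 – 27 February 2033), so Quorir Zone is on standard time, UTC−11:00.
10:00 Quorir Zone + 11h = 21:00 UTC.
1 March 2033 is a Tuesday, so Sundays fall on 6, 13, 20, 27; the last is March 27.
1 October 2033 is a Saturday, so the first Sunday is October 2 and the third is October 16.
At the standard offset (UTC+11:00), 21:00 UTC + 11h = 08:00 Ishan Sector standard time (rolling into the next day, 19 March 2033).
The standard-time date in Ishan Sector, March 19, 2033, is outside the daylight-saving period (27 March – 16 October), so Ishan Sector is on standard time, UTC+11:00.
21:00 UTC + 11h = 08:00 Ishan Sector (rolling into the next day, 19 March 2033).

08:00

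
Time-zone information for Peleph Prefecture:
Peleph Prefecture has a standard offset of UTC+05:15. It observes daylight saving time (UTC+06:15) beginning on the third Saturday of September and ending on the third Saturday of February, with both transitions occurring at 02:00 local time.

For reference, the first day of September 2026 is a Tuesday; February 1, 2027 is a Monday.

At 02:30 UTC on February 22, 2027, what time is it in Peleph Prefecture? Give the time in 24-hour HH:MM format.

1 September 2026 is a Tuesday, so the first Saturday is September 5 and the third is September 19.
1 February 2027 is a Monday, so the first Saturday is February 6 and the third is February 20.
At the standard offset (UTC+05:15), 02:30 UTC + 5h15m = 07:45 Peleph Prefecture standard time.
The standard-time date in Peleph Prefecture, February 22, 2027, does not fall between 19 September 2026 and 20 February 2027, so daylight saving is not in effect and Peleph Prefecture is at UTC+05:15.
02:30 UTC + 5h15m = 07:45 local.

07:45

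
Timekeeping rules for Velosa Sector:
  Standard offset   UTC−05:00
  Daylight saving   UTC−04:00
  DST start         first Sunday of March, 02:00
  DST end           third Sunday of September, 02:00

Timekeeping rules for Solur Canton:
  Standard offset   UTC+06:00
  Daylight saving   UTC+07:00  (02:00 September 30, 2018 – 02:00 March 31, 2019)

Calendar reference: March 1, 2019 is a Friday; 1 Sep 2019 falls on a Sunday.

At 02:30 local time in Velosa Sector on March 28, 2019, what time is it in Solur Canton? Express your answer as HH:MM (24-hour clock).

1 March 2019 is a Friday, so the first Sunday is March 3.
1 September 2019 is a Sunday, so the first Sunday is September 1 and the third is September 15.
March 28, 2019 lies within the daylight-saving period (3 March – 15 September), so Velosa Sector is on daylight time, UTC−04:00.
02:30 Velosa Sector + 4h = 06:30 UTC.
At the standard offset (UTC+06:00), 06:30 UTC + 6h = 12:30 Solur Canton standard time.
The standard-time date in Solur Canton, March 28, 2019, lies within the daylight-saving period (30 September 2018 – 31 March 2019), so Solur Canton is on daylight time, UTC+07:00.
06:30 UTC + 7h = 13:30 Solur Canton.

13:30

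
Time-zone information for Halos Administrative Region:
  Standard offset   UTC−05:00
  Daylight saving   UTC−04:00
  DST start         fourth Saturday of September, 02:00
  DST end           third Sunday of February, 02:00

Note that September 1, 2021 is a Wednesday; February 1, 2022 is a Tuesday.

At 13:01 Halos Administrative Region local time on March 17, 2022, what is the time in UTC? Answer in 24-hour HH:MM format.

1 September 2021 is a Wednesday, so the first Saturday is September 4 and the fourth is September 25.
1 February 2022 is a Tuesday, so the first Sunday is February 6 and the third is February 20.
March 17, 2022 does not fall between 25 September 2021 and 20 February 2022, so daylight saving is not in effect and Halos Administrative Region is at UTC−05:00.
13:01 local + 5h = 18:01 UTC.

18:01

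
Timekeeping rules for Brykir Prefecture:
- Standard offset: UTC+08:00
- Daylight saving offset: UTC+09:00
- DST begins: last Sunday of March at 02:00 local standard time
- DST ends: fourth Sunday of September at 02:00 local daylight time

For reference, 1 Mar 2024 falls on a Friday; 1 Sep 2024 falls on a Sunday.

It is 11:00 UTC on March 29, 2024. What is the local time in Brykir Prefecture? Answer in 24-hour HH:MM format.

19:00

1 March 2024 is a Friday, so Sundays fall on 3, 10, 17, 24, 31; the last is March 31.
1 September 2024 is a Sunday, so the first Sunday is September 1 and the fourth is September 22.
At the standard offset (UTC+08:00), 11:00 UTC + 8h = 19:00 Brykir Prefecture standard time.
The standard-time date in Brykir Prefecture, March 29, 2024, does not fall between 31 March and 22 September, so daylight saving is not in effect and Brykir Prefecture is at UTC+08:00.
11:00 UTC + 8h = 19:00 local.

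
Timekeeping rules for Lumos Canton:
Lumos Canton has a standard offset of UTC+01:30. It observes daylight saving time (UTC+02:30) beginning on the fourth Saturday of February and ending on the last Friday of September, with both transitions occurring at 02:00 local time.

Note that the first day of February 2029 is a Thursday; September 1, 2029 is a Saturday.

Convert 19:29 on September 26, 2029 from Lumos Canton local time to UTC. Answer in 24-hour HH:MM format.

1 February 2029 is a Thursday, so the first Saturday is February 3 and the fourth is February 24.
1 September 2029 is a Saturday, so Fridays fall on 7, 14, 21, 28; the last is September 28.
September 26, 2029 falls between 24 February and 28 September, so daylight saving is in effect and Lumos Canton is at UTC+02:30.
19:29 local − 2h30m = 16:59 UTC.

16:59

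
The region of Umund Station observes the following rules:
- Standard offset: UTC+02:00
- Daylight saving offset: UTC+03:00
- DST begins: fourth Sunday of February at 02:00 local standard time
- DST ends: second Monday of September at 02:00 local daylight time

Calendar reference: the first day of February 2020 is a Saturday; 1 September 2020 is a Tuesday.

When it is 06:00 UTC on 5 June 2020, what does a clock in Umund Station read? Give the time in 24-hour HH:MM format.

09:00

1 February 2020 is a Saturday, so the first Sunday is February 2 and the fourth is February 23.
1 September 2020 is a Tuesday, so the first Monday is September 7 and the second is September 14.
At the standard offset (UTC+02:00), 06:00 UTC + 2h = 08:00 Umund Station standard time.
The standard-time date in Umund Station, 5 June 2020, lies within the daylight-saving period (23 February – 14 September), so Umund Station is on daylight time, UTC+03:00.
06:00 UTC + 3h = 09:00 local.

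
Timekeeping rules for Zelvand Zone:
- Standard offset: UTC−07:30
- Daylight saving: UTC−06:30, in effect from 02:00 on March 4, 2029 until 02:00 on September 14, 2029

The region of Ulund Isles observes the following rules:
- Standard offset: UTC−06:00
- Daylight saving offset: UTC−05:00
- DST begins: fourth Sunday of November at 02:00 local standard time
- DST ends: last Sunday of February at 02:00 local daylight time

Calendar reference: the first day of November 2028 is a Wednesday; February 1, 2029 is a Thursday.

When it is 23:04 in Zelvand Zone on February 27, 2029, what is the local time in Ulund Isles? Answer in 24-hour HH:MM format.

00:34

February 27, 2029 is outside the daylight-saving period (4 March – 14 September), so Zelvand Zone is on standard time, UTC−07:30.
23:04 Zelvand Zone + 7h30m = 06:34 UTC (rolling into the next day, 28 February 2029).
1 November 2028 is a Wednesday, so the first Sunday is November 5 and the fourth is November 26.
1 February 2029 is a Thursday, so Sundays fall on 4, 11, 18, 25; the last is February 25.
At the standard offset (UTC−06:00), 06:34 UTC − 6h = 00:34 Ulund Isles standard time.
The standard-time date in Ulund Isles, February 28, 2029, is outside the daylight-saving period (26 November 2028 – 25 February 2029), so Ulund Isles is on standard time, UTC−06:00.
06:34 UTC − 6h = 00:34 Ulund Isles.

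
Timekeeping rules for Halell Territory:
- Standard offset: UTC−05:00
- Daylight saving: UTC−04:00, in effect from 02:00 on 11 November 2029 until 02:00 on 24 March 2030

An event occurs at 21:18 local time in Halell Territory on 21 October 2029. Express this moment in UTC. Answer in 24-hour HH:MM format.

02:18

21 October 2029 does not fall between 11 November 2029 and 24 March 2030, so daylight saving is not in effect and Halell Territory is at UTC−05:00.
21:18 local + 5h = 02:18 UTC (rolling into the next day, 22 October 2029).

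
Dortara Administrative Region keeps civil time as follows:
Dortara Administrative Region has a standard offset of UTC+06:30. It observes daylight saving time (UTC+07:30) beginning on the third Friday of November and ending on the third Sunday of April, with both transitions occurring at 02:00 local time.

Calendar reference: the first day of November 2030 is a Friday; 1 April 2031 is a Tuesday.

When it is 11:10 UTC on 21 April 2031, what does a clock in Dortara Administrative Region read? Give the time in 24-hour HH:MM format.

17:40

1 November 2030 is a Friday, so the first Friday is November 1 and the third is November 15.
1 April 2031 is a Tuesday, so the first Sunday is April 6 and the third is April 20.
At the standard offset (UTC+06:30), 11:10 UTC + 6h30m = 17:40 Dortara Administrative Region standard time.
Daylight saving runs 15 November 2030 – 20 April 2031; the standard-time date in Dortara Administrative Region, 21 April 2031, is outside that window, so Dortara Administrative Region is on standard time at UTC+06:30.
11:10 UTC + 6h30m = 17:40 local.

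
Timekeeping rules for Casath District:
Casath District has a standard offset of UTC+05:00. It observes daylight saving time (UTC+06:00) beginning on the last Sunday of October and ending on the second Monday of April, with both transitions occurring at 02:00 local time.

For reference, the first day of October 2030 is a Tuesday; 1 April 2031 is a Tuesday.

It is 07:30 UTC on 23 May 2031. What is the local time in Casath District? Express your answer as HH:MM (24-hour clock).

12:30

1 October 2030 is a Tuesday, so Sundays fall on 6, 13, 20, 27; the last is October 27.
1 April 2031 is a Tuesday, so the first Monday is April 7 and the second is April 14.
At the standard offset (UTC+05:00), 07:30 UTC + 5h = 12:30 Casath District standard time.
The standard-time date in Casath District, 23 May 2031, is outside the daylight-saving period (27 October 2030 – 14 April 2031), so Casath District is on standard time, UTC+05:00.
07:30 UTC + 5h = 12:30 local.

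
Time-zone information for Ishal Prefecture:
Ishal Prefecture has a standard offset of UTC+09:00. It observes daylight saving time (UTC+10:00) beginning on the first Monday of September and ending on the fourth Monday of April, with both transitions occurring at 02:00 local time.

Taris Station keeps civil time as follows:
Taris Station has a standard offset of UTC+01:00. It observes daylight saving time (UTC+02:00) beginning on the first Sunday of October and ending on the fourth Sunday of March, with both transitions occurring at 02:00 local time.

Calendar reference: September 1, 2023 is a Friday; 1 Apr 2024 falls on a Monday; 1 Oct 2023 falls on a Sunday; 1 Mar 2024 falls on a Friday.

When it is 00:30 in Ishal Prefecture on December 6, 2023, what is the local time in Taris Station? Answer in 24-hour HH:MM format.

1 September 2023 is a Friday, so the first Monday is September 4.
1 April 2024 is a Monday, so the first Monday is April 1 and the fourth is April 22.
December 6, 2023 lies within the daylight-saving period (4 September 2023 – 22 April 2024), so Ishal Prefecture is on daylight time, UTC+10:00.
00:30 Ishal Prefecture − 10h = 14:30 UTC (rolling into the previous day, 5 December 2023).
1 October 2023 is a Sunday, so the first Sunday is October 1.
1 March 2024 is a Friday, so the first Sunday is March 3 and the fourth is March 24.
At the standard offset (UTC+01:00), 14:30 UTC + 1h = 15:30 Taris Station standard time.
The standard-time date in Taris Station, December 5, 2023, falls between 1 October 2023 and 24 March 2024, so daylight saving is in effect and Taris Station is at UTC+02:00.
14:30 UTC + 2h = 16:30 Taris Station.

16:30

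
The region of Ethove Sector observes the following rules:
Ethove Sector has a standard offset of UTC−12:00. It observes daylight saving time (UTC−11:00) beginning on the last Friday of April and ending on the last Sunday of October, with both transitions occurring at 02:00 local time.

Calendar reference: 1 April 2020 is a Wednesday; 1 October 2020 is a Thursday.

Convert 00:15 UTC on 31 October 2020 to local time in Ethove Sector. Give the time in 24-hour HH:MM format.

1 April 2020 is a Wednesday, so Fridays fall on 3, 10, 17, 24; the last is April 24.
1 October 2020 is a Thursday, so Sundays fall on 4, 11, 18, 25; the last is October 25.
At the standard offset (UTC−12:00), 00:15 UTC − 12h = 12:15 Ethove Sector standard time (rolling into the previous day, 30 October 2020).
Daylight saving runs 24 April – 25 October; the standard-time date in Ethove Sector, 30 October 2020, is outside that window, so Ethove Sector is on standard time at UTC−12:00.
00:15 UTC − 12h = 12:15 local (rolling into the previous day, 30 October 2020).

12:15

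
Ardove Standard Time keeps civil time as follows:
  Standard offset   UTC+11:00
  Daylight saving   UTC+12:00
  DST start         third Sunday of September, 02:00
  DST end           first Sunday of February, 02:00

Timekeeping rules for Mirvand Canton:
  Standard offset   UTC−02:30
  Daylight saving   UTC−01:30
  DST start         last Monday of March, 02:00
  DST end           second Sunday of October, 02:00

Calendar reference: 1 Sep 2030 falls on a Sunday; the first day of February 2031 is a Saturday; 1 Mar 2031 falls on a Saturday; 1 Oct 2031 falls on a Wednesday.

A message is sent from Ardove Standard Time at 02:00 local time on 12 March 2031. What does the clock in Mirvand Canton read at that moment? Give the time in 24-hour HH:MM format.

1 September 2030 is a Sunday, so the first Sunday is September 1 and the third is September 15.
1 February 2031 is a Saturday, so the first Sunday is February 2.
Daylight saving runs 15 September 2030 – 2 February 2031; 12 March 2031 is outside that window, so Ardove Standard Time is on standard time at UTC+11:00.
02:00 Ardove Standard Time − 11h = 15:00 UTC (rolling into the previous day, 11 March 2031).
1 March 2031 is a Saturday, so Mondays fall on 3, 10, 17, 24, 31; the last is March 31.
1 October 2031 is a Wednesday, so the first Sunday is October 5 and the second is October 12.
At the standard offset (UTC−02:30), 15:00 UTC − 2h30m = 12:30 Mirvand Canton standard time.
Daylight saving runs 31 March – 12 October; the standard-time date in Mirvand Canton, 11 March 2031, is outside that window, so Mirvand Canton is on standard time at UTC−02:30.
15:00 UTC − 2h30m = 12:30 Mirvand Canton.

12:30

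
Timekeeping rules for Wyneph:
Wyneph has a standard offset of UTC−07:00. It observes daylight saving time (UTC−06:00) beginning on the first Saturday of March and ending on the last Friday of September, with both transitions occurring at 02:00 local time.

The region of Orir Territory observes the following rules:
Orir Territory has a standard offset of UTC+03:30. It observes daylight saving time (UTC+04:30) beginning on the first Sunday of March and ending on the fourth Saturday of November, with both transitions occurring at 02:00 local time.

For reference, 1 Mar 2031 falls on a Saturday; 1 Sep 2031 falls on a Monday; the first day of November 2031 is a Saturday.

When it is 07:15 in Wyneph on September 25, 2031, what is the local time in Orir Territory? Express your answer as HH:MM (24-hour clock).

1 March 2031 is a Saturday, so the first Saturday is March 1.
1 September 2031 is a Monday, so Fridays fall on 5, 12, 19, 26; the last is September 26.
September 25, 2031 falls between 1 March and 26 September, so daylight saving is in effect and Wyneph is at UTC−06:00.
07:15 Wyneph + 6h = 13:15 UTC.
1 March 2031 is a Saturday, so the first Sunday is March 2.
1 November 2031 is a Saturday, so the first Saturday is November 1 and the fourth is November 22.
At the standard offset (UTC+03:30), 13:15 UTC + 3h30m = 16:45 Orir Territory standard time.
The standard-time date in Orir Territory, September 25, 2031, lies within the daylight-saving period (2 March – 22 November), so Orir Territory is on daylight time, UTC+04:30.
13:15 UTC + 4h30m = 17:45 Orir Territory.

17:45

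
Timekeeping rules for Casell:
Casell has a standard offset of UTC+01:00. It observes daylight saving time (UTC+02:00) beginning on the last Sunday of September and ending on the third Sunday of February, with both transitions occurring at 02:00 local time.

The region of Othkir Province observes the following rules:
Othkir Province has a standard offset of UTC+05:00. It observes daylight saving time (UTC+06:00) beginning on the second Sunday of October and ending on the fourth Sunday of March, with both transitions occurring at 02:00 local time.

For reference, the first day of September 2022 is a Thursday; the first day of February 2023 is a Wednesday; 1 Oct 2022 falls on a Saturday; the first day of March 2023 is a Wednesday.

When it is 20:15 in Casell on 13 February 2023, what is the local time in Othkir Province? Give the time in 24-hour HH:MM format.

1 September 2022 is a Thursday, so Sundays fall on 4, 11, 18, 25; the last is September 25.
1 February 2023 is a Wednesday, so the first Sunday is February 5 and the third is February 19.
Daylight saving runs 25 September 2022 – 19 February 2023; 13 February 2023 is inside that window, so Casell is at UTC+02:00.
20:15 Casell − 2h = 18:15 UTC.
1 October 2022 is a Saturday, so the first Sunday is October 2 and the second is October 9.
1 March 2023 is a Wednesday, so the first Sunday is March 5 and the fourth is March 26.
At the standard offset (UTC+05:00), 18:15 UTC + 5h = 23:15 Othkir Province standard time.
The standard-time date in Othkir Province, 13 February 2023, lies within the daylight-saving period (9 October 2022 – 26 March 2023), so Othkir Province is on daylight time, UTC+06:00.
18:15 UTC + 6h = 00:15 Othkir Province (rolling into the next day, 14 February 2023).

00:15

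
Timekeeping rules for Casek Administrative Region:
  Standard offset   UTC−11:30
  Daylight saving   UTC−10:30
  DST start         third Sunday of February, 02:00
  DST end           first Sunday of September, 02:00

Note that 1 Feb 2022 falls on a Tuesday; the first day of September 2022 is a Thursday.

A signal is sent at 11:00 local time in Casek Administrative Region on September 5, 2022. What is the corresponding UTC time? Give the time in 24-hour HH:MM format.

22:30

1 February 2022 is a Tuesday, so the first Sunday is February 6 and the third is February 20.
1 September 2022 is a Thursday, so the first Sunday is September 4.
September 5, 2022 does not fall between 20 February and 4 September, so daylight saving is not in effect and Casek Administrative Region is at UTC−11:30.
11:00 local + 11h30m = 22:30 UTC.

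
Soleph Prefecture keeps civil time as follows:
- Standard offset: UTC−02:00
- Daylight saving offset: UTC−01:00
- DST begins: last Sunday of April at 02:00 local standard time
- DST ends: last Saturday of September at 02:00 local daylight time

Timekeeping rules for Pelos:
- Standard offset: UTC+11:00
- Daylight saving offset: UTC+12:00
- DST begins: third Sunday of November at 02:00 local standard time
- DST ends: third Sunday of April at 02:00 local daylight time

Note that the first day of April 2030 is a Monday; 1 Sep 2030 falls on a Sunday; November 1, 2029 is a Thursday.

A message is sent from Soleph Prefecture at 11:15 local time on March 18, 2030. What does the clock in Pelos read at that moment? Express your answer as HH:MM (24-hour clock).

01:15

1 April 2030 is a Monday, so Sundays fall on 7, 14, 21, 28; the last is April 28.
1 September 2030 is a Sunday, so Saturdays fall on 7, 14, 21, 28; the last is September 28.
March 18, 2030 does not fall between 28 April and 28 September, so daylight saving is not in effect and Soleph Prefecture is at UTC−02:00.
11:15 Soleph Prefecture + 2h = 13:15 UTC.
1 November 2029 is a Thursday, so the first Sunday is November 4 and the third is November 18.
1 April 2030 is a Monday, so the first Sunday is April 7 and the third is April 21.
At the standard offset (UTC+11:00), 13:15 UTC + 11h = 00:15 Pelos standard time (rolling into the next day, 19 March 2030).
Daylight saving runs 18 November 2029 – 21 April 2030; the standard-time date in Pelos, March 19, 2030, is inside that window, so Pelos is at UTC+12:00.
13:15 UTC + 12h = 01:15 Pelos (rolling into the next day, 19 March 2030).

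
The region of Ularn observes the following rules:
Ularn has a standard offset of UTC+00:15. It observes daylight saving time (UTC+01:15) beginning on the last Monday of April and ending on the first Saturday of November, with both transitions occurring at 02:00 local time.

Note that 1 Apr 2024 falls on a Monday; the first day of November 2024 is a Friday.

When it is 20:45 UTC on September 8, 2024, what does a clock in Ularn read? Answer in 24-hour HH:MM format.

22:00

1 April 2024 is a Monday, so Mondays fall on 1, 8, 15, 22, 29; the last is April 29.
1 November 2024 is a Friday, so the first Saturday is November 2.
At the standard offset (UTC+00:15), 20:45 UTC + 0h15m = 21:00 Ularn standard time.
Daylight saving runs 29 April – 2 November; the standard-time date in Ularn, September 8, 2024, is inside that window, so Ularn is at UTC+01:15.
20:45 UTC + 1h15m = 22:00 local.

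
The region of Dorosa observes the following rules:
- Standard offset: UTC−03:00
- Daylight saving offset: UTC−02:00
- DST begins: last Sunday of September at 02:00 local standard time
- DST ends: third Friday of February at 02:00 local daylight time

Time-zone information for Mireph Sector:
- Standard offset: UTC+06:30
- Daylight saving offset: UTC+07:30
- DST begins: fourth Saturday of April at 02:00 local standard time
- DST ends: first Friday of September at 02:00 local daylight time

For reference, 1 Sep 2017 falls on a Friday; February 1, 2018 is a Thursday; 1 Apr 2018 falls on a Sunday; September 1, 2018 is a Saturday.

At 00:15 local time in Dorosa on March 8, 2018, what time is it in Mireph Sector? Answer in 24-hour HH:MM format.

1 September 2017 is a Friday, so Sundays fall on 3, 10, 17, 24; the last is September 24.
1 February 2018 is a Thursday, so the first Friday is February 2 and the third is February 16.
March 8, 2018 does not fall between 24 September 2017 and 16 February 2018, so daylight saving is not in effect and Dorosa is at UTC−03:00.
00:15 Dorosa + 3h = 03:15 UTC.
1 April 2018 is a Sunday, so the first Saturday is April 7 and the fourth is April 28.
1 September 2018 is a Saturday, so the first Friday is September 7.
At the standard offset (UTC+06:30), 03:15 UTC + 6h30m = 09:45 Mireph Sector standard time.
The standard-time date in Mireph Sector, March 8, 2018, is outside the daylight-saving period (28 April – 7 September), so Mireph Sector is on standard time, UTC+06:30.
03:15 UTC + 6h30m = 09:45 Mireph Sector.

09:45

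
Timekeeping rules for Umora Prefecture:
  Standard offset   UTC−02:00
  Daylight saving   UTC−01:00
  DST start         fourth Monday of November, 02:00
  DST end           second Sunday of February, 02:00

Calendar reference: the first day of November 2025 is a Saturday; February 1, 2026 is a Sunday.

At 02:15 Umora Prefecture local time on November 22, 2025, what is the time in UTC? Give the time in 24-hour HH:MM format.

1 November 2025 is a Saturday, so the first Monday is November 3 and the fourth is November 24.
1 February 2026 is a Sunday, so the first Sunday is February 1 and the second is February 8.
Daylight saving runs 24 November 2025 – 8 February 2026; November 22, 2025 is outside that window, so Umora Prefecture is on standard time at UTC−02:00.
02:15 local + 2h = 04:15 UTC.

04:15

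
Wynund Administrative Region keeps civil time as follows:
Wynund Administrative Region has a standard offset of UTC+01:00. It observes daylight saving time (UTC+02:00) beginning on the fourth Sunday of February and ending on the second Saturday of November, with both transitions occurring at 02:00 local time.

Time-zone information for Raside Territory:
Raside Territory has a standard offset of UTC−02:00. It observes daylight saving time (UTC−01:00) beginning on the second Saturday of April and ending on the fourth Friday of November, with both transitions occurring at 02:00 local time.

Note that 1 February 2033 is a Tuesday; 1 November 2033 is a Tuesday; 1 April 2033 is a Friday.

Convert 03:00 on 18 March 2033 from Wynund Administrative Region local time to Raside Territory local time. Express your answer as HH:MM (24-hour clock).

23:00

1 February 2033 is a Tuesday, so the first Sunday is February 6 and the fourth is February 27.
1 November 2033 is a Tuesday, so the first Saturday is November 5 and the second is November 12.
18 March 2033 falls between 27 February and 12 November, so daylight saving is in effect and Wynund Administrative Region is at UTC+02:00.
03:00 Wynund Administrative Region − 2h = 01:00 UTC.
1 April 2033 is a Friday, so the first Saturday is April 2 and the second is April 9.
1 November 2033 is a Tuesday, so the first Friday is November 4 and the fourth is November 25.
At the standard offset (UTC−02:00), 01:00 UTC − 2h = 23:00 Raside Territory standard time (rolling into the previous day, 17 March 2033).
The standard-time date in Raside Territory, 17 March 2033, does not fall between 9 April and 25 November, so daylight saving is not in effect and Raside Territory is at UTC−02:00.
01:00 UTC − 2h = 23:00 Raside Territory (rolling into the previous day, 17 March 2033).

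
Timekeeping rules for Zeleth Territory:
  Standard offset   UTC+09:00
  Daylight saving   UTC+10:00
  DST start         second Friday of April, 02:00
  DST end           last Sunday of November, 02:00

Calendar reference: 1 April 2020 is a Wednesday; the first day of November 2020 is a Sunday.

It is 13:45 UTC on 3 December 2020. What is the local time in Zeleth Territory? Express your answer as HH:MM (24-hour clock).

1 April 2020 is a Wednesday, so the first Friday is April 3 and the second is April 10.
1 November 2020 is a Sunday, so Sundays fall on 1, 8, 15, 22, 29; the last is November 29.
At the standard offset (UTC+09:00), 13:45 UTC + 9h = 22:45 Zeleth Territory standard time.
The standard-time date in Zeleth Territory, 3 December 2020, does not fall between 10 April and 29 November, so daylight saving is not in effect and Zeleth Territory is at UTC+09:00.
13:45 UTC + 9h = 22:45 local.

22:45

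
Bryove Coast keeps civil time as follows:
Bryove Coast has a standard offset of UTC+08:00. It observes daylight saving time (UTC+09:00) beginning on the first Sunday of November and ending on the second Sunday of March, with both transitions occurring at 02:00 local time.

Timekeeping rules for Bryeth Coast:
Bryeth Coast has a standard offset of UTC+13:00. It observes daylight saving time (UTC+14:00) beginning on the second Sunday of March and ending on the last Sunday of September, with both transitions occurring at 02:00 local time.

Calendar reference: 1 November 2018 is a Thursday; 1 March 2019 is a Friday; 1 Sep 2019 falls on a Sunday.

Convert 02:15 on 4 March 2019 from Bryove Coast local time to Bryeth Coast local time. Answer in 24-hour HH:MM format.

06:15

1 November 2018 is a Thursday, so the first Sunday is November 4.
1 March 2019 is a Friday, so the first Sunday is March 3 and the second is March 10.
4 March 2019 falls between 4 November 2018 and 10 March 2019, so daylight saving is in effect and Bryove Coast is at UTC+09:00.
02:15 Bryove Coast − 9h = 17:15 UTC (rolling into the previous day, 3 March 2019).
1 March 2019 is a Friday, so the first Sunday is March 3 and the second is March 10.
1 September 2019 is a Sunday, so Sundays fall on 1, 8, 15, 22, 29; the last is September 29.
At the standard offset (UTC+13:00), 17:15 UTC + 13h = 06:15 Bryeth Coast standard time (rolling into the next day, 4 March 2019).
Daylight saving runs 10 March – 29 September; the standard-time date in Bryeth Coast, 4 March 2019, is outside that window, so Bryeth Coast is on standard time at UTC+13:00.
17:15 UTC + 13h = 06:15 Bryeth Coast (rolling into the next day, 4 March 2019).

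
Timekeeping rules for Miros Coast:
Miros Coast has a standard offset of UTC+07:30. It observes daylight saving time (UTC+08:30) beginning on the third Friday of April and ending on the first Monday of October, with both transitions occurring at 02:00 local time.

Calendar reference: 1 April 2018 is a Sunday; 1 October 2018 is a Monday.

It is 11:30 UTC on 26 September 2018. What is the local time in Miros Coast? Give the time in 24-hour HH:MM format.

20:00

1 April 2018 is a Sunday, so the first Friday is April 6 and the third is April 20.
1 October 2018 is a Monday, so the first Monday is October 1.
At the standard offset (UTC+07:30), 11:30 UTC + 7h30m = 19:00 Miros Coast standard time.
The standard-time date in Miros Coast, 26 September 2018, lies within the daylight-saving period (20 April – 1 October), so Miros Coast is on daylight time, UTC+08:30.
11:30 UTC + 8h30m = 20:00 local.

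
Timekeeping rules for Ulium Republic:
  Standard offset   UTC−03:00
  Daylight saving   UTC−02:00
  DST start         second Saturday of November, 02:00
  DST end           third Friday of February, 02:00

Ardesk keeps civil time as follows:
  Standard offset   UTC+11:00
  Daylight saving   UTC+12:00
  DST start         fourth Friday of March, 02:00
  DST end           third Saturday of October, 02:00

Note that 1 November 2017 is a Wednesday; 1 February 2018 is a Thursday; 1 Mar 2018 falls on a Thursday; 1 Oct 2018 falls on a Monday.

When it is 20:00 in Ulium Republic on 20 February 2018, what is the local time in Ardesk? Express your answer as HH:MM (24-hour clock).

10:00

1 November 2017 is a Wednesday, so the first Saturday is November 4 and the second is November 11.
1 February 2018 is a Thursday, so the first Friday is February 2 and the third is February 16.
Daylight saving runs 11 November 2017 – 16 February 2018; 20 February 2018 is outside that window, so Ulium Republic is on standard time at UTC−03:00.
20:00 Ulium Republic + 3h = 23:00 UTC.
1 March 2018 is a Thursday, so the first Friday is March 2 and the fourth is March 23.
1 October 2018 is a Monday, so the first Saturday is October 6 and the third is October 20.
At the standard offset (UTC+11:00), 23:00 UTC + 11h = 10:00 Ardesk standard time (rolling into the next day, 21 February 2018).
Daylight saving runs 23 March – 20 October; the standard-time date in Ardesk, 21 February 2018, is outside that window, so Ardesk is on standard time at UTC+11:00.
23:00 UTC + 11h = 10:00 Ardesk (rolling into the next day, 21 February 2018).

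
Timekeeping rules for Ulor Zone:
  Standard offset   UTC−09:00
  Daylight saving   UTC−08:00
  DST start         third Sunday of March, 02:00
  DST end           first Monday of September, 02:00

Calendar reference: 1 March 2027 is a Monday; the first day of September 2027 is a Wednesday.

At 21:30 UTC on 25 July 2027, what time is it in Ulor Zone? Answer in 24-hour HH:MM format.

1 March 2027 is a Monday, so the first Sunday is March 7 and the third is March 21.
1 September 2027 is a Wednesday, so the first Monday is September 6.
At the standard offset (UTC−09:00), 21:30 UTC − 9h = 12:30 Ulor Zone standard time.
Daylight saving runs 21 March – 6 September; the standard-time date in Ulor Zone, 25 July 2027, is inside that window, so Ulor Zone is at UTC−08:00.
21:30 UTC − 8h = 13:30 local.

13:30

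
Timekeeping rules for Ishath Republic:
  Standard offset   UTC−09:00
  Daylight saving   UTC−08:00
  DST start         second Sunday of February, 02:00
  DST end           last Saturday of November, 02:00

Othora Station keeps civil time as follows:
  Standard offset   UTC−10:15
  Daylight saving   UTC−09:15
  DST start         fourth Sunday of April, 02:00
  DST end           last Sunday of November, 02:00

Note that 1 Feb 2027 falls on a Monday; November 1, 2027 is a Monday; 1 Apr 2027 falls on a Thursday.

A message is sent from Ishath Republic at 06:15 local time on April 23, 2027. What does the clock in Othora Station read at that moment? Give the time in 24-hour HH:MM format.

1 February 2027 is a Monday, so the first Sunday is February 7 and the second is February 14.
1 November 2027 is a Monday, so Saturdays fall on 6, 13, 20, 27; the last is November 27.
Daylight saving runs 14 February – 27 November; April 23, 2027 is inside that window, so Ishath Republic is at UTC−08:00.
06:15 Ishath Republic + 8h = 14:15 UTC.
1 April 2027 is a Thursday, so the first Sunday is April 4 and the fourth is April 25.
1 November 2027 is a Monday, so Sundays fall on 7, 14, 21, 28; the last is November 28.
At the standard offset (UTC−10:15), 14:15 UTC − 10h15m = 04:00 Othora Station standard time.
The standard-time date in Othora Station, April 23, 2027, does not fall between 25 April and 28 November, so daylight saving is not in effect and Othora Station is at UTC−10:15.
14:15 UTC − 10h15m = 04:00 Othora Station.

04:00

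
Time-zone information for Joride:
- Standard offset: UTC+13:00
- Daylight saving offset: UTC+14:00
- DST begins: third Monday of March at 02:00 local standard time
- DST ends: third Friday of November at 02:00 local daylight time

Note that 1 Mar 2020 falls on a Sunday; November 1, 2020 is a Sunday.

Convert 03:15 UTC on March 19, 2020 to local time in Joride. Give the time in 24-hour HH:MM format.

1 March 2020 is a Sunday, so the first Monday is March 2 and the third is March 16.
1 November 2020 is a Sunday, so the first Friday is November 6 and the third is November 20.
At the standard offset (UTC+13:00), 03:15 UTC + 13h = 16:15 Joride standard time.
Daylight saving runs 16 March – 20 November; the standard-time date in Joride, March 19, 2020, is inside that window, so Joride is at UTC+14:00.
03:15 UTC + 14h = 17:15 local.

17:15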